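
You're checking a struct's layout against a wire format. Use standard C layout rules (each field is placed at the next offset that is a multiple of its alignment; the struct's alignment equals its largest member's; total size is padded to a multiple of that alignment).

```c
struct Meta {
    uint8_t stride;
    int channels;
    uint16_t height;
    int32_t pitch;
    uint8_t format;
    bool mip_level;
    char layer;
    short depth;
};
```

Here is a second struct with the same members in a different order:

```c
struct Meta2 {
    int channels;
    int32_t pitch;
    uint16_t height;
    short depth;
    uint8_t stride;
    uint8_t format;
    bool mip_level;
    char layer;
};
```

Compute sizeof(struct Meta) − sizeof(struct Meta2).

@0: stride [1B, align 1] → 1
+3 pad (align 4)
@4: channels [4B, align 4] → 8
@8: height [2B, align 2] → 10
+2 pad (align 4)
@12: pitch [4B, align 4] → 16
@16: format [1B, align 1] → 17
@17: mip_level [1B, align 1] → 18
@18: layer [1B, align 1] → 19
+1 pad (align 2)
@20: depth [2B, align 2] → 22
+2 tail pad (align 4)
size 24, align 4
— Meta2 —
@0: channels [4B, align 4] → 4
@4: pitch [4B, align 4] → 8
@8: height [2B, align 2] → 10
@10: depth [2B, align 2] → 12
@12: stride [1B, align 1] → 13
@13: format [1B, align 1] → 14
@14: mip_level [1B, align 1] → 15
@15: layer [1B, align 1] → 16
size 16, align 4
24 − 16 = 8

8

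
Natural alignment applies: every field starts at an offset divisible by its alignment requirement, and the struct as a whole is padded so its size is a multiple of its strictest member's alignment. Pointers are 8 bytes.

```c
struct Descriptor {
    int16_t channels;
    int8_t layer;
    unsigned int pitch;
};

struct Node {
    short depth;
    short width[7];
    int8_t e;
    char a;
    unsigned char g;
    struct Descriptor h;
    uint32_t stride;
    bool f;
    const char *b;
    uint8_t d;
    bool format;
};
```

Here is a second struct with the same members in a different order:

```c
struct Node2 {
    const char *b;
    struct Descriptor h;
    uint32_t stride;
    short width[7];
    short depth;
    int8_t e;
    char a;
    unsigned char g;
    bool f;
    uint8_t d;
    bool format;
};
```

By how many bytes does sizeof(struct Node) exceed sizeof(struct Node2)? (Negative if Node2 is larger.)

Descriptor: @0: channels [2B, align 2] → 2; @2: layer [1B, align 1] → 3; +1 pad (align 4); @4: pitch [4B, align 4] → 8; size 8, align 4
@0: depth [2B, align 2] → 2
@2: width [14B, align 2] → 16
@16: e [1B, align 1] → 17
@17: a [1B, align 1] → 18
@18: g [1B, align 1] → 19
+1 pad (align 4)
@20: h [8B, align 4] → 28
@28: stride [4B, align 4] → 32
@32: f [1B, align 1] → 33
+7 pad (align 8)
@40: b [8B, align 8] → 48
@48: d [1B, align 1] → 49
@49: format [1B, align 1] → 50
+6 tail pad (align 8)
size 56, align 8
— Node2 —
@0: b [8B, align 8] → 8
@8: h [8B, align 4] → 16
@16: stride [4B, align 4] → 20
@20: width [14B, align 2] → 34
@34: depth [2B, align 2] → 36
@36: e [1B, align 1] → 37
@37: a [1B, align 1] → 38
@38: g [1B, align 1] → 39
@39: f [1B, align 1] → 40
@40: d [1B, align 1] → 41
@41: format [1B, align 1] → 42
+6 tail pad (align 8)
size 48, align 8
56 − 48 = 8

8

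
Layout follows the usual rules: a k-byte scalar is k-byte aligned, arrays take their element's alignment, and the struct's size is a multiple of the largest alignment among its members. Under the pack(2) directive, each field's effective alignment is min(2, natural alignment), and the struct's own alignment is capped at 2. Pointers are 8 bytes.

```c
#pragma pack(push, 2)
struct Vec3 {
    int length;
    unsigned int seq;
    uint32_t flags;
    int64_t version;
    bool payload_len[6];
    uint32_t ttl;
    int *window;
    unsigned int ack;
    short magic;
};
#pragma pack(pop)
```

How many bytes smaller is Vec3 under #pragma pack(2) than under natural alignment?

12

natural layout:
  0..4  length  (4B, 4-aligned)
  4..8  seq  (4B, 4-aligned)
  8..12  flags  (4B, 4-aligned)
  12..16  -- padding (4B)
  16..24  version  (8B, 8-aligned)
  24..30  payload_len  (6B, 1-aligned)
  30..32  -- padding (2B)
  32..36  ttl  (4B, 4-aligned)
  36..40  -- padding (4B)
  40..48  window  (8B, 8-aligned)
  48..52  ack  (4B, 4-aligned)
  52..54  magic  (2B, 2-aligned)
  54..56  -- tail padding (2B)
  sizeof = 56, alignof = 8
packed(2) layout:
  0..4  length  (4B, 2-aligned)
  4..8  seq  (4B, 2-aligned)
  8..12  flags  (4B, 2-aligned)
  12..20  version  (8B, 2-aligned)
  20..26  payload_len  (6B, 1-aligned)
  26..30  ttl  (4B, 2-aligned)
  30..38  window  (8B, 2-aligned)
  38..42  ack  (4B, 2-aligned)
  42..44  magic  (2B, 2-aligned)
  sizeof = 44, alignof = 2
56 − 44 = 12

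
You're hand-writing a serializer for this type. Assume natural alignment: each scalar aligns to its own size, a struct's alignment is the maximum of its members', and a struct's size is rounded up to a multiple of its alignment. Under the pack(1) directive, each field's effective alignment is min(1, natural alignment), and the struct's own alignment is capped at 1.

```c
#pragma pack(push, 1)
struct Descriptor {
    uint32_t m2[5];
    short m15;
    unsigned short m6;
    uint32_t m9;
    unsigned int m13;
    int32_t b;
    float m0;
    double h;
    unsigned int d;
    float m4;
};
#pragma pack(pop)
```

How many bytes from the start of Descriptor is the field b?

@0: m2 [20B, align 1] → 20
@20: m15 [2B, align 1] → 22
@22: m6 [2B, align 1] → 24
@24: m9 [4B, align 1] → 28
@28: m13 [4B, align 1] → 32
@32: b [4B, align 1] → 36

32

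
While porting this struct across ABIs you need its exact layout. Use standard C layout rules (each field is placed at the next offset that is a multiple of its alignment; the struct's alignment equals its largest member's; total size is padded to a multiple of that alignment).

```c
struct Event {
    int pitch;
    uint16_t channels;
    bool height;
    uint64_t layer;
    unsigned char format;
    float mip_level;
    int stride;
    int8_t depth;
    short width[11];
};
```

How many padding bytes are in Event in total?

pitch at 0 (size 4, align 4) → ends 4
channels at 4 (size 2, align 2) → ends 6
height at 6 (size 1, align 1) → ends 7
pad 1 to align 8 for layer
layer at 8 (size 8, align 8) → ends 16
format at 16 (size 1, align 1) → ends 17
pad 3 to align 4 for mip_level
mip_level at 20 (size 4, align 4) → ends 24
stride at 24 (size 4, align 4) → ends 28
depth at 28 (size 1, align 1) → ends 29
pad 1 to align 2 for width
width at 30 (size 22, align 2) → ends 52
tail pad 4 to reach multiple of 8
total 56 bytes, alignment 8
data bytes 47, size 56 → padding 9

9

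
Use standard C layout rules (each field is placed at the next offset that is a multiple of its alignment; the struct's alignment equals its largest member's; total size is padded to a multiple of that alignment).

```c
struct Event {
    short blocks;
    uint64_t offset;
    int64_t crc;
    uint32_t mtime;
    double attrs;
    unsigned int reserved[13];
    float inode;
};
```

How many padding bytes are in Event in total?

blocks at 0 (size 2, align 2) → ends 2
pad 6 to align 8 for offset
offset at 8 (size 8, align 8) → ends 16
crc at 16 (size 8, align 8) → ends 24
mtime at 24 (size 4, align 4) → ends 28
pad 4 to align 8 for attrs
attrs at 32 (size 8, align 8) → ends 40
reserved at 40 (size 52, align 4) → ends 92
inode at 92 (size 4, align 4) → ends 96
total 96 bytes, alignment 8
data bytes 86, size 96 → padding 10

10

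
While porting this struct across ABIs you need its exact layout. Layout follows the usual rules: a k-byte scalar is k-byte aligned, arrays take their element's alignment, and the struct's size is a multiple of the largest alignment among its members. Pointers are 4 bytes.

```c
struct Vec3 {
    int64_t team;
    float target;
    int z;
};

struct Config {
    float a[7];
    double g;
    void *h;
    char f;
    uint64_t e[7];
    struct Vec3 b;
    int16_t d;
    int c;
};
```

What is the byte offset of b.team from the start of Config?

104

Vec3: team at 0 (size 8, align 8) → ends 8; target at 8 (size 4, align 4) → ends 12; z at 12 (size 4, align 4) → ends 16; total 16 bytes, alignment 8
a at 0 (size 28, align 4) → ends 28
pad 4 to align 8 for g
g at 32 (size 8, align 8) → ends 40
h at 40 (size 4, align 4) → ends 44
f at 44 (size 1, align 1) → ends 45
pad 3 to align 8 for e
e at 48 (size 56, align 8) → ends 104
b at 104 (size 16, align 8) → ends 120
within Vec3: team at 0
104 + 0 = 104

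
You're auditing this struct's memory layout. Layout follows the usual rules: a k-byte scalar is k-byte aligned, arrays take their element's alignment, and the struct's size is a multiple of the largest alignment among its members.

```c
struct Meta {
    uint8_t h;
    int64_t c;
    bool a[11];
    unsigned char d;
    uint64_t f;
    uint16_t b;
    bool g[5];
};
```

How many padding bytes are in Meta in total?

h at 0 (size 1, align 1) → ends 1
pad 7 to align 8 for c
c at 8 (size 8, align 8) → ends 16
a at 16 (size 11, align 1) → ends 27
d at 27 (size 1, align 1) → ends 28
pad 4 to align 8 for f
f at 32 (size 8, align 8) → ends 40
b at 40 (size 2, align 2) → ends 42
g at 42 (size 5, align 1) → ends 47
tail pad 1 to reach multiple of 8
total 48 bytes, alignment 8
data bytes 36, size 48 → padding 12

12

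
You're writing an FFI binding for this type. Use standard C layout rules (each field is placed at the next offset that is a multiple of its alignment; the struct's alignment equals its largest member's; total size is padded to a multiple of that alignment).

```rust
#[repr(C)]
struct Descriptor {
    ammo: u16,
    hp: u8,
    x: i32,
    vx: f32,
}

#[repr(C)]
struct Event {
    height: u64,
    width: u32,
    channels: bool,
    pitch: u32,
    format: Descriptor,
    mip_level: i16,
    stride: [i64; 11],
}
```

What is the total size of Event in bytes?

128 bytes

Descriptor: 0..2  ammo  (2B, 2-aligned); 2..3  hp  (1B, 1-aligned); 3..4  -- padding (1B); 4..8  x  (4B, 4-aligned); 8..12  vx  (4B, 4-aligned); sizeof = 12, alignof = 4
0..8  height  (8B, 8-aligned)
8..12  width  (4B, 4-aligned)
12..13  channels  (1B, 1-aligned)
13..16  -- padding (3B)
16..20  pitch  (4B, 4-aligned)
20..32  format  (12B, 4-aligned)
32..34  mip_level  (2B, 2-aligned)
34..40  -- padding (6B)
40..128  stride  (88B, 8-aligned)
sizeof = 128, alignof = 8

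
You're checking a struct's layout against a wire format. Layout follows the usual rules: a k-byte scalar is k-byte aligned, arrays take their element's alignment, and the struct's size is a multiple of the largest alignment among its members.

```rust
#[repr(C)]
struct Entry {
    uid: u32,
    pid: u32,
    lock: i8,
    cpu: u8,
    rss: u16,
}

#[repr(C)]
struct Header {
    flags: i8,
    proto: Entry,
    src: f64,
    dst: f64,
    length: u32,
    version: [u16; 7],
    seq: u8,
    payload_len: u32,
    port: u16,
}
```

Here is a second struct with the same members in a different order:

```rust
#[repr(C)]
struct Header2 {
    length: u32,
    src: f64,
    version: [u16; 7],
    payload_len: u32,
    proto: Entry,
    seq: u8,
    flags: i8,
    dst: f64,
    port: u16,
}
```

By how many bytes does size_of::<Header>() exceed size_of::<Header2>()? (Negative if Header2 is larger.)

Entry: uid at 0 (size 4, align 4) → ends 4; pid at 4 (size 4, align 4) → ends 8; lock at 8 (size 1, align 1) → ends 9; cpu at 9 (size 1, align 1) → ends 10; rss at 10 (size 2, align 2) → ends 12; total 12 bytes, alignment 4
flags at 0 (size 1, align 1) → ends 1
pad 3 to align 4 for proto
proto at 4 (size 12, align 4) → ends 16
src at 16 (size 8, align 8) → ends 24
dst at 24 (size 8, align 8) → ends 32
length at 32 (size 4, align 4) → ends 36
version at 36 (size 14, align 2) → ends 50
seq at 50 (size 1, align 1) → ends 51
pad 1 to align 4 for payload_len
payload_len at 52 (size 4, align 4) → ends 56
port at 56 (size 2, align 2) → ends 58
tail pad 6 to reach multiple of 8
total 64 bytes, alignment 8
— Header2 —
length at 0 (size 4, align 4) → ends 4
pad 4 to align 8 for src
src at 8 (size 8, align 8) → ends 16
version at 16 (size 14, align 2) → ends 30
pad 2 to align 4 for payload_len
payload_len at 32 (size 4, align 4) → ends 36
proto at 36 (size 12, align 4) → ends 48
seq at 48 (size 1, align 1) → ends 49
flags at 49 (size 1, align 1) → ends 50
pad 6 to align 8 for dst
dst at 56 (size 8, align 8) → ends 64
port at 64 (size 2, align 2) → ends 66
tail pad 6 to reach multiple of 8
total 72 bytes, alignment 8
64 − 72 = -8

-8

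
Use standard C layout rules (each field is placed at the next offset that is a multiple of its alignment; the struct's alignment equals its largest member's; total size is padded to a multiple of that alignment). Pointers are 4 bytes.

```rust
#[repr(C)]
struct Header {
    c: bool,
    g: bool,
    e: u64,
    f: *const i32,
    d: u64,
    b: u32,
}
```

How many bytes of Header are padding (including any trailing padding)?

@0: c [1B, align 1] → 1
@1: g [1B, align 1] → 2
+6 pad (align 8)
@8: e [8B, align 8] → 16
@16: f [4B, align 4] → 20
+4 pad (align 8)
@24: d [8B, align 8] → 32
@32: b [4B, align 4] → 36
+4 tail pad (align 8)
size 40, align 8
data bytes 26, size 40 → padding 14

14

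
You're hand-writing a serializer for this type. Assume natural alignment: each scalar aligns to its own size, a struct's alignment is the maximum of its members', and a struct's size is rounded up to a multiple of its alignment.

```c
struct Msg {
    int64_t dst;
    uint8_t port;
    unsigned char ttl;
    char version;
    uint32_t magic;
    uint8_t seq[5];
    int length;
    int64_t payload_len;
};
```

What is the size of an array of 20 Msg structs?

800

dst at 0 (size 8, align 8) → ends 8
port at 8 (size 1, align 1) → ends 9
ttl at 9 (size 1, align 1) → ends 10
version at 10 (size 1, align 1) → ends 11
pad 1 to align 4 for magic
magic at 12 (size 4, align 4) → ends 16
seq at 16 (size 5, align 1) → ends 21
pad 3 to align 4 for length
length at 24 (size 4, align 4) → ends 28
pad 4 to align 8 for payload_len
payload_len at 32 (size 8, align 8) → ends 40
total 40 bytes, alignment 8
array of 20: 20 × 40 = 800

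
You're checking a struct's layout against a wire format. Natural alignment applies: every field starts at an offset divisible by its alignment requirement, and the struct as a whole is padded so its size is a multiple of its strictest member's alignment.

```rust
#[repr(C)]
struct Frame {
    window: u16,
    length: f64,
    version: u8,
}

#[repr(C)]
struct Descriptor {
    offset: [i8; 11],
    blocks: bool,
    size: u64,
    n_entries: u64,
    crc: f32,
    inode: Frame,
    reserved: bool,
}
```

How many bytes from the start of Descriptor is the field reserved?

Frame: window at 0 (size 2, align 2) → ends 2; pad 6 to align 8 for length; length at 8 (size 8, align 8) → ends 16; version at 16 (size 1, align 1) → ends 17; tail pad 7 to reach multiple of 8; total 24 bytes, alignment 8
offset at 0 (size 11, align 1) → ends 11
blocks at 11 (size 1, align 1) → ends 12
pad 4 to align 8 for size
size at 16 (size 8, align 8) → ends 24
n_entries at 24 (size 8, align 8) → ends 32
crc at 32 (size 4, align 4) → ends 36
pad 4 to align 8 for inode
inode at 40 (size 24, align 8) → ends 64
reserved at 64 (size 1, align 1) → ends 65

64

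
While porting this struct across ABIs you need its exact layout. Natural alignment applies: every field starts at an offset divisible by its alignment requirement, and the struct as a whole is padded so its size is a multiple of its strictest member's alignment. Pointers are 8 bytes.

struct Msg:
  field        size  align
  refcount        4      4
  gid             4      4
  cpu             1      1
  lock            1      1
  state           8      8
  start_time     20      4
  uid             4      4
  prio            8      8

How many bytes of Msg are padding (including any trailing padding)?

0..4  refcount  (4B, 4-aligned)
4..8  gid  (4B, 4-aligned)
8..9  cpu  (1B, 1-aligned)
9..10  lock  (1B, 1-aligned)
10..16  -- padding (6B)
16..24  state  (8B, 8-aligned)
24..44  start_time  (20B, 4-aligned)
44..48  uid  (4B, 4-aligned)
48..56  prio  (8B, 8-aligned)
sizeof = 56, alignof = 8
data bytes 50, size 56 → padding 6

6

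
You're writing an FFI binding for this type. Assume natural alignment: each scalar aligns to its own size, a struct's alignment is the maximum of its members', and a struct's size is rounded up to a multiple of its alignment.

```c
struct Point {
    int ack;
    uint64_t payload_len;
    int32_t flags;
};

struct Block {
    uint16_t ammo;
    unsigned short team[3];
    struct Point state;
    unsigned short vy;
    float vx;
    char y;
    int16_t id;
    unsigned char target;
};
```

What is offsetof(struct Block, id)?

Point: 0..4  ack  (4B, 4-aligned); 4..8  -- padding (4B); 8..16  payload_len  (8B, 8-aligned); 16..20  flags  (4B, 4-aligned); 20..24  -- tail padding (4B); sizeof = 24, alignof = 8
0..2  ammo  (2B, 2-aligned)
2..8  team  (6B, 2-aligned)
8..32  state  (24B, 8-aligned)
32..34  vy  (2B, 2-aligned)
34..36  -- padding (2B)
36..40  vx  (4B, 4-aligned)
40..41  y  (1B, 1-aligned)
41..42  -- padding (1B)
42..44  id  (2B, 2-aligned)

42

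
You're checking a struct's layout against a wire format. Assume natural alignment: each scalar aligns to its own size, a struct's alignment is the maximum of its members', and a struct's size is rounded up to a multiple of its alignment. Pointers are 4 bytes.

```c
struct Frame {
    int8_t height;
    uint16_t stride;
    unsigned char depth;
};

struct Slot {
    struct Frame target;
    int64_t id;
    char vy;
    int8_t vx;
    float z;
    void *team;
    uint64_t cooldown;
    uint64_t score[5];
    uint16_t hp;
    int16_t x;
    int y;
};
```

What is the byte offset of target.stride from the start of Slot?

2

Frame: @0: height [1B, align 1] → 1; +1 pad (align 2); @2: stride [2B, align 2] → 4; @4: depth [1B, align 1] → 5; +1 tail pad (align 2); size 6, align 2
@0: target [6B, align 2] → 6
within Frame: stride at 2
0 + 2 = 2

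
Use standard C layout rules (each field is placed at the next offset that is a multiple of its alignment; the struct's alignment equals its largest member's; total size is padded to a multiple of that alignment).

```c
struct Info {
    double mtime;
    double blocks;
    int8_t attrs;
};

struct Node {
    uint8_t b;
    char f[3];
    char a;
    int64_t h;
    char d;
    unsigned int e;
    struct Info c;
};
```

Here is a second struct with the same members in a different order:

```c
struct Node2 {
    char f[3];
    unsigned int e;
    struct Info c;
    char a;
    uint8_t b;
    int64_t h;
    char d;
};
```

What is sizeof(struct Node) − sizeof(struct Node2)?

Info: 0..8  mtime  (8B, 8-aligned); 8..16  blocks  (8B, 8-aligned); 16..17  attrs  (1B, 1-aligned); 17..24  -- tail padding (7B); sizeof = 24, alignof = 8
0..1  b  (1B, 1-aligned)
1..4  f  (3B, 1-aligned)
4..5  a  (1B, 1-aligned)
5..8  -- padding (3B)
8..16  h  (8B, 8-aligned)
16..17  d  (1B, 1-aligned)
17..20  -- padding (3B)
20..24  e  (4B, 4-aligned)
24..48  c  (24B, 8-aligned)
sizeof = 48, alignof = 8
— Node2 —
0..3  f  (3B, 1-aligned)
3..4  -- padding (1B)
4..8  e  (4B, 4-aligned)
8..32  c  (24B, 8-aligned)
32..33  a  (1B, 1-aligned)
33..34  b  (1B, 1-aligned)
34..40  -- padding (6B)
40..48  h  (8B, 8-aligned)
48..49  d  (1B, 1-aligned)
49..56  -- tail padding (7B)
sizeof = 56, alignof = 8
48 − 56 = -8

-8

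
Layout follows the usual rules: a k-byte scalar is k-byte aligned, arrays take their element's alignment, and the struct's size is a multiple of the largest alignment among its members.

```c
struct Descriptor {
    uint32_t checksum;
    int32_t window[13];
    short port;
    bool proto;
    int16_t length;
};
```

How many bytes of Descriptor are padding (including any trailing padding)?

3

@0: checksum [4B, align 4] → 4
@4: window [52B, align 4] → 56
@56: port [2B, align 2] → 58
@58: proto [1B, align 1] → 59
+1 pad (align 2)
@60: length [2B, align 2] → 62
+2 tail pad (align 4)
size 64, align 4
data bytes 61, size 64 → padding 3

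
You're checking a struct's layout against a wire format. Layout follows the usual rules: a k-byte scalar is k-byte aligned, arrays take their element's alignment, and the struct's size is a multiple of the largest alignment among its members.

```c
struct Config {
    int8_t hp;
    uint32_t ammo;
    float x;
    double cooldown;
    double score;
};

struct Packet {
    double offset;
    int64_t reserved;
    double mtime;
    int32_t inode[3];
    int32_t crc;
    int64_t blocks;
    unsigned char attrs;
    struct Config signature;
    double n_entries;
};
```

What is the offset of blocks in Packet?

Config: 0..1  hp  (1B, 1-aligned); 1..4  -- padding (3B); 4..8  ammo  (4B, 4-aligned); 8..12  x  (4B, 4-aligned); 12..16  -- padding (4B); 16..24  cooldown  (8B, 8-aligned); 24..32  score  (8B, 8-aligned); sizeof = 32, alignof = 8
0..8  offset  (8B, 8-aligned)
8..16  reserved  (8B, 8-aligned)
16..24  mtime  (8B, 8-aligned)
24..36  inode  (12B, 4-aligned)
36..40  crc  (4B, 4-aligned)
40..48  blocks  (8B, 8-aligned)

40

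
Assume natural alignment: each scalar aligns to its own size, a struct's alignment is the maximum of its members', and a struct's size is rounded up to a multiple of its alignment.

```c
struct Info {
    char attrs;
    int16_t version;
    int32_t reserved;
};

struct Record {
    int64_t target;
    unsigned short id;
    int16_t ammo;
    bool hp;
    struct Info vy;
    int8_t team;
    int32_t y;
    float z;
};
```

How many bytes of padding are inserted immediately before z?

Info: 0..1  attrs  (1B, 1-aligned); 1..2  -- padding (1B); 2..4  version  (2B, 2-aligned); 4..8  reserved  (4B, 4-aligned); sizeof = 8, alignof = 4
0..8  target  (8B, 8-aligned)
8..10  id  (2B, 2-aligned)
10..12  ammo  (2B, 2-aligned)
12..13  hp  (1B, 1-aligned)
13..16  -- padding (3B)
16..24  vy  (8B, 4-aligned)
24..25  team  (1B, 1-aligned)
25..28  -- padding (3B)
28..32  y  (4B, 4-aligned)
32..36  z  (4B, 4-aligned)

0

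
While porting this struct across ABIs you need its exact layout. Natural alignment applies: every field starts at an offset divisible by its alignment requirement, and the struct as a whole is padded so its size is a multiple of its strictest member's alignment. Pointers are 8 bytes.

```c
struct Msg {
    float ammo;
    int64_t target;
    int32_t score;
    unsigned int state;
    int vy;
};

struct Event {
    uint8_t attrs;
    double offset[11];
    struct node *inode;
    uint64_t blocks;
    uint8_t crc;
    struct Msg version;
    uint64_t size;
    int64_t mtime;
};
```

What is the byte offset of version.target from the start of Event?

128

Msg: ammo at 0 (size 4, align 4) → ends 4; pad 4 to align 8 for target; target at 8 (size 8, align 8) → ends 16; score at 16 (size 4, align 4) → ends 20; state at 20 (size 4, align 4) → ends 24; vy at 24 (size 4, align 4) → ends 28; tail pad 4 to reach multiple of 8; total 32 bytes, alignment 8
attrs at 0 (size 1, align 1) → ends 1
pad 7 to align 8 for offset
offset at 8 (size 88, align 8) → ends 96
inode at 96 (size 8, align 8) → ends 104
blocks at 104 (size 8, align 8) → ends 112
crc at 112 (size 1, align 1) → ends 113
pad 7 to align 8 for version
version at 120 (size 32, align 8) → ends 152
within Msg: target at 8
120 + 8 = 128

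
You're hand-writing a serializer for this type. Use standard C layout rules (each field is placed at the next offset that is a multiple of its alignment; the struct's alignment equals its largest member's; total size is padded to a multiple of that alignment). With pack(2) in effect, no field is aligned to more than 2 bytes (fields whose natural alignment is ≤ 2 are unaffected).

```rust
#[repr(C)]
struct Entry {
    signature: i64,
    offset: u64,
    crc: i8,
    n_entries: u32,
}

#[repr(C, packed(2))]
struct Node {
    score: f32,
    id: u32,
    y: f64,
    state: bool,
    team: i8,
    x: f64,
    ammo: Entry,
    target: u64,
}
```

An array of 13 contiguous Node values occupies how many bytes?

Entry: @0: signature [8B, align 8] → 8; @8: offset [8B, align 8] → 16; @16: crc [1B, align 1] → 17; +3 pad (align 4); @20: n_entries [4B, align 4] → 24; size 24, align 8
@0: score [4B, align 2] → 4
@4: id [4B, align 2] → 8
@8: y [8B, align 2] → 16
@16: state [1B, align 1] → 17
@17: team [1B, align 1] → 18
@18: x [8B, align 2] → 26
@26: ammo [24B, align 2] → 50
@50: target [8B, align 2] → 58
size 58, align 2
array of 13: 13 × 58 = 754

754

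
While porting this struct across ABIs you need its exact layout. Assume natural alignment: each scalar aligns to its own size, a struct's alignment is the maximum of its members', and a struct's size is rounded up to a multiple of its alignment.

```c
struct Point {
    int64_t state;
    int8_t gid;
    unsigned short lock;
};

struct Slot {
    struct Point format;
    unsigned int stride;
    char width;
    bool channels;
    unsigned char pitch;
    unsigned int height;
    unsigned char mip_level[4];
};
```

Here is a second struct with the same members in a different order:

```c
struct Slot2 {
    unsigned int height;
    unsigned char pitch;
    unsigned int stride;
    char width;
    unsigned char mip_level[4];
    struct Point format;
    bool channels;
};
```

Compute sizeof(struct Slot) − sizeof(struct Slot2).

Point: 0..8  state  (8B, 8-aligned); 8..9  gid  (1B, 1-aligned); 9..10  -- padding (1B); 10..12  lock  (2B, 2-aligned); 12..16  -- tail padding (4B); sizeof = 16, alignof = 8
0..16  format  (16B, 8-aligned)
16..20  stride  (4B, 4-aligned)
20..21  width  (1B, 1-aligned)
21..22  channels  (1B, 1-aligned)
22..23  pitch  (1B, 1-aligned)
23..24  -- padding (1B)
24..28  height  (4B, 4-aligned)
28..32  mip_level  (4B, 1-aligned)
sizeof = 32, alignof = 8
— Slot2 —
0..4  height  (4B, 4-aligned)
4..5  pitch  (1B, 1-aligned)
5..8  -- padding (3B)
8..12  stride  (4B, 4-aligned)
12..13  width  (1B, 1-aligned)
13..17  mip_level  (4B, 1-aligned)
17..24  -- padding (7B)
24..40  format  (16B, 8-aligned)
40..41  channels  (1B, 1-aligned)
41..48  -- tail padding (7B)
sizeof = 48, alignof = 8
32 − 48 = -16

-16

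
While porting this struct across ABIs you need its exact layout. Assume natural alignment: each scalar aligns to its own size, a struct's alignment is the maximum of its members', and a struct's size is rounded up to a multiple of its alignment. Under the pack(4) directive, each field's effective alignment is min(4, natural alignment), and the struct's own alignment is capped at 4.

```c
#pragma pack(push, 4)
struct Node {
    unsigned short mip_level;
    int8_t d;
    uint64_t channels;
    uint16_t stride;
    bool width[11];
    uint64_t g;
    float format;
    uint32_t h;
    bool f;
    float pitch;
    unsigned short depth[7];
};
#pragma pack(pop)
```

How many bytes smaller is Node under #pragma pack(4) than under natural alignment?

4

natural layout:
  mip_level at 0 (size 2, align 2) → ends 2
  d at 2 (size 1, align 1) → ends 3
  pad 5 to align 8 for channels
  channels at 8 (size 8, align 8) → ends 16
  stride at 16 (size 2, align 2) → ends 18
  width at 18 (size 11, align 1) → ends 29
  pad 3 to align 8 for g
  g at 32 (size 8, align 8) → ends 40
  format at 40 (size 4, align 4) → ends 44
  h at 44 (size 4, align 4) → ends 48
  f at 48 (size 1, align 1) → ends 49
  pad 3 to align 4 for pitch
  pitch at 52 (size 4, align 4) → ends 56
  depth at 56 (size 14, align 2) → ends 70
  tail pad 2 to reach multiple of 8
  total 72 bytes, alignment 8
packed(4) layout:
  mip_level at 0 (size 2, align 2) → ends 2
  d at 2 (size 1, align 1) → ends 3
  pad 1 to align 4 for channels
  channels at 4 (size 8, align 4) → ends 12
  stride at 12 (size 2, align 2) → ends 14
  width at 14 (size 11, align 1) → ends 25
  pad 3 to align 4 for g
  g at 28 (size 8, align 4) → ends 36
  format at 36 (size 4, align 4) → ends 40
  h at 40 (size 4, align 4) → ends 44
  f at 44 (size 1, align 1) → ends 45
  pad 3 to align 4 for pitch
  pitch at 48 (size 4, align 4) → ends 52
  depth at 52 (size 14, align 2) → ends 66
  tail pad 2 to reach multiple of 4
  total 68 bytes, alignment 4
72 − 68 = 4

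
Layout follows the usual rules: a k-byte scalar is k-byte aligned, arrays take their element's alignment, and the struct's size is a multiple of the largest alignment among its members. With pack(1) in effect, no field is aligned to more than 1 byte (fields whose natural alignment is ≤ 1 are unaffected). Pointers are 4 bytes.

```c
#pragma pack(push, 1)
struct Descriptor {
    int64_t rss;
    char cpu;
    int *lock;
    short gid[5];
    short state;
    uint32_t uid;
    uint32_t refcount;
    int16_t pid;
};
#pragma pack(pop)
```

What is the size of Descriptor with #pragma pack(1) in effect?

rss at 0 (size 8, align 1) → ends 8
cpu at 8 (size 1, align 1) → ends 9
lock at 9 (size 4, align 1) → ends 13
gid at 13 (size 10, align 1) → ends 23
state at 23 (size 2, align 1) → ends 25
uid at 25 (size 4, align 1) → ends 29
refcount at 29 (size 4, align 1) → ends 33
pid at 33 (size 2, align 1) → ends 35
total 35 bytes, alignment 1

35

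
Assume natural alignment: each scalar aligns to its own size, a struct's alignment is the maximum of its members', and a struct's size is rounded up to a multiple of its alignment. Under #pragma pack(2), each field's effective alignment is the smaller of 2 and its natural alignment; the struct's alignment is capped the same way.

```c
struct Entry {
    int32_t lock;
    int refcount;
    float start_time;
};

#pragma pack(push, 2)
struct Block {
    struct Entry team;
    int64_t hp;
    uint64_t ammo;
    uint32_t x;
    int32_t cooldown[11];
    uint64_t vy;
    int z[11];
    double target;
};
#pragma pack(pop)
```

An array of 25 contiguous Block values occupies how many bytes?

Entry: 0..4  lock  (4B, 4-aligned); 4..8  refcount  (4B, 4-aligned); 8..12  start_time  (4B, 4-aligned); sizeof = 12, alignof = 4
0..12  team  (12B, 2-aligned)
12..20  hp  (8B, 2-aligned)
20..28  ammo  (8B, 2-aligned)
28..32  x  (4B, 2-aligned)
32..76  cooldown  (44B, 2-aligned)
76..84  vy  (8B, 2-aligned)
84..128  z  (44B, 2-aligned)
128..136  target  (8B, 2-aligned)
sizeof = 136, alignof = 2
array of 25: 25 × 136 = 3400

3400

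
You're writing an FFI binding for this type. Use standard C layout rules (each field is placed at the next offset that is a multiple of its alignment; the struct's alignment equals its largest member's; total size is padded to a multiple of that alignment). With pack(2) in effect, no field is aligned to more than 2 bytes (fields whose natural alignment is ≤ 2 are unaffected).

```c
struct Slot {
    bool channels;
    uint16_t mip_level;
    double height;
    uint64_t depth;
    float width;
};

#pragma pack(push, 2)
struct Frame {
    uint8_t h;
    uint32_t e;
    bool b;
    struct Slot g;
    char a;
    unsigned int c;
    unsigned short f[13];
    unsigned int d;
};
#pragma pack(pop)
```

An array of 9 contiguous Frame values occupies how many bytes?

Slot: channels at 0 (size 1, align 1) → ends 1; pad 1 to align 2 for mip_level; mip_level at 2 (size 2, align 2) → ends 4; pad 4 to align 8 for height; height at 8 (size 8, align 8) → ends 16; depth at 16 (size 8, align 8) → ends 24; width at 24 (size 4, align 4) → ends 28; tail pad 4 to reach multiple of 8; total 32 bytes, alignment 8
h at 0 (size 1, align 1) → ends 1
pad 1 to align 2 for e
e at 2 (size 4, align 2) → ends 6
b at 6 (size 1, align 1) → ends 7
pad 1 to align 2 for g
g at 8 (size 32, align 2) → ends 40
a at 40 (size 1, align 1) → ends 41
pad 1 to align 2 for c
c at 42 (size 4, align 2) → ends 46
f at 46 (size 26, align 2) → ends 72
d at 72 (size 4, align 2) → ends 76
total 76 bytes, alignment 2
array of 9: 9 × 76 = 684

684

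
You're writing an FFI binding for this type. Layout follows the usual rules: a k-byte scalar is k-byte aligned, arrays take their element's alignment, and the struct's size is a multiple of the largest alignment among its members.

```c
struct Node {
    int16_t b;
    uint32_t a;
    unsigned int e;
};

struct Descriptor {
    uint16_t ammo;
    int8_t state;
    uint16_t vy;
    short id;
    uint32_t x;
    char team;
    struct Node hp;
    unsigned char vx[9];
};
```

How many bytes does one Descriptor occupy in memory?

Node: b at 0 (size 2, align 2) → ends 2; pad 2 to align 4 for a; a at 4 (size 4, align 4) → ends 8; e at 8 (size 4, align 4) → ends 12; total 12 bytes, alignment 4
ammo at 0 (size 2, align 2) → ends 2
state at 2 (size 1, align 1) → ends 3
pad 1 to align 2 for vy
vy at 4 (size 2, align 2) → ends 6
id at 6 (size 2, align 2) → ends 8
x at 8 (size 4, align 4) → ends 12
team at 12 (size 1, align 1) → ends 13
pad 3 to align 4 for hp
hp at 16 (size 12, align 4) → ends 28
vx at 28 (size 9, align 1) → ends 37
tail pad 3 to reach multiple of 4
total 40 bytes, alignment 4

40 bytes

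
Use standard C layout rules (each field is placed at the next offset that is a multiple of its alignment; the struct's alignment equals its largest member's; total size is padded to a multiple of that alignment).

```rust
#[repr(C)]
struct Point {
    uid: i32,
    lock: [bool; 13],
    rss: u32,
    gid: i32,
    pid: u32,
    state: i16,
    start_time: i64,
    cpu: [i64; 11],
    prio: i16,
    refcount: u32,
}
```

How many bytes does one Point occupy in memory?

144 bytes

@0: uid [4B, align 4] → 4
@4: lock [13B, align 1] → 17
+3 pad (align 4)
@20: rss [4B, align 4] → 24
@24: gid [4B, align 4] → 28
@28: pid [4B, align 4] → 32
@32: state [2B, align 2] → 34
+6 pad (align 8)
@40: start_time [8B, align 8] → 48
@48: cpu [88B, align 8] → 136
@136: prio [2B, align 2] → 138
+2 pad (align 4)
@140: refcount [4B, align 4] → 144
size 144, align 8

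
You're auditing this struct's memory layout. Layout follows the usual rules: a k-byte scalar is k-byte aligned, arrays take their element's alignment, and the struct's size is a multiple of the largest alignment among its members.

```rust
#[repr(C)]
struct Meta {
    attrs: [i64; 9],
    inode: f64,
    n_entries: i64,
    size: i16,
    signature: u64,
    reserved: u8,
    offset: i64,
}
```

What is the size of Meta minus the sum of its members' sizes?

@0: attrs [72B, align 8] → 72
@72: inode [8B, align 8] → 80
@80: n_entries [8B, align 8] → 88
@88: size [2B, align 2] → 90
+6 pad (align 8)
@96: signature [8B, align 8] → 104
@104: reserved [1B, align 1] → 105
+7 pad (align 8)
@112: offset [8B, align 8] → 120
size 120, align 8
data bytes 107, size 120 → padding 13

13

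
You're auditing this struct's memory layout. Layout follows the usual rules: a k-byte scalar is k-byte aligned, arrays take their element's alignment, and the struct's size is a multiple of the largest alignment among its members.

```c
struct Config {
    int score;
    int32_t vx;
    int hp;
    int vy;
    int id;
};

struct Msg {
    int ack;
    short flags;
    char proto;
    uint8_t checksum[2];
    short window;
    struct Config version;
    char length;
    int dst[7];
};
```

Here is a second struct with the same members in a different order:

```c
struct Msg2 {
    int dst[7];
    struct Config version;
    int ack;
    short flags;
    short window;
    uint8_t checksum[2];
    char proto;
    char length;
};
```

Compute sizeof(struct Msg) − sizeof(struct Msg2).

Config: 0..4  score  (4B, 4-aligned); 4..8  vx  (4B, 4-aligned); 8..12  hp  (4B, 4-aligned); 12..16  vy  (4B, 4-aligned); 16..20  id  (4B, 4-aligned); sizeof = 20, alignof = 4
0..4  ack  (4B, 4-aligned)
4..6  flags  (2B, 2-aligned)
6..7  proto  (1B, 1-aligned)
7..9  checksum  (2B, 1-aligned)
9..10  -- padding (1B)
10..12  window  (2B, 2-aligned)
12..32  version  (20B, 4-aligned)
32..33  length  (1B, 1-aligned)
33..36  -- padding (3B)
36..64  dst  (28B, 4-aligned)
sizeof = 64, alignof = 4
— Msg2 —
0..28  dst  (28B, 4-aligned)
28..48  version  (20B, 4-aligned)
48..52  ack  (4B, 4-aligned)
52..54  flags  (2B, 2-aligned)
54..56  window  (2B, 2-aligned)
56..58  checksum  (2B, 1-aligned)
58..59  proto  (1B, 1-aligned)
59..60  length  (1B, 1-aligned)
sizeof = 60, alignof = 4
64 − 60 = 4

4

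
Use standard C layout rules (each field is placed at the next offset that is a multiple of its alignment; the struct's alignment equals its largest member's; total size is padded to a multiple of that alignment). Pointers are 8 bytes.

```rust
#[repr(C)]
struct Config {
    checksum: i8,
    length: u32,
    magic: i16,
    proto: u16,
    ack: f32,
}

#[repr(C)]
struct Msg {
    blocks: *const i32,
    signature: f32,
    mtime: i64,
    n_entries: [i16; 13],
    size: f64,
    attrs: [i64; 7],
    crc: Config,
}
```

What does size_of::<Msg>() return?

136

Config: checksum at 0 (size 1, align 1) → ends 1; pad 3 to align 4 for length; length at 4 (size 4, align 4) → ends 8; magic at 8 (size 2, align 2) → ends 10; proto at 10 (size 2, align 2) → ends 12; ack at 12 (size 4, align 4) → ends 16; total 16 bytes, alignment 4
blocks at 0 (size 8, align 8) → ends 8
signature at 8 (size 4, align 4) → ends 12
pad 4 to align 8 for mtime
mtime at 16 (size 8, align 8) → ends 24
n_entries at 24 (size 26, align 2) → ends 50
pad 6 to align 8 for size
size at 56 (size 8, align 8) → ends 64
attrs at 64 (size 56, align 8) → ends 120
crc at 120 (size 16, align 4) → ends 136
total 136 bytes, alignment 8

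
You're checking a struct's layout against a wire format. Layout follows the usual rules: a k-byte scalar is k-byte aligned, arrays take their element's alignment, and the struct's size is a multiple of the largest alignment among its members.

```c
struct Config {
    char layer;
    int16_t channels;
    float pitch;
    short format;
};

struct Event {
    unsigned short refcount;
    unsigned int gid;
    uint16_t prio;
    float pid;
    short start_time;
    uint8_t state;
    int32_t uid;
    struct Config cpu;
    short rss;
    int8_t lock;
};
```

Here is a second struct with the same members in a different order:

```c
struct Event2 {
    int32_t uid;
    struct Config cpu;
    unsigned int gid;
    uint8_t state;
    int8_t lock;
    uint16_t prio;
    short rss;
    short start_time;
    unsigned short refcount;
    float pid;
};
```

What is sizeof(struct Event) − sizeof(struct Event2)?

Config: layer at 0 (size 1, align 1) → ends 1; pad 1 to align 2 for channels; channels at 2 (size 2, align 2) → ends 4; pitch at 4 (size 4, align 4) → ends 8; format at 8 (size 2, align 2) → ends 10; tail pad 2 to reach multiple of 4; total 12 bytes, alignment 4
refcount at 0 (size 2, align 2) → ends 2
pad 2 to align 4 for gid
gid at 4 (size 4, align 4) → ends 8
prio at 8 (size 2, align 2) → ends 10
pad 2 to align 4 for pid
pid at 12 (size 4, align 4) → ends 16
start_time at 16 (size 2, align 2) → ends 18
state at 18 (size 1, align 1) → ends 19
pad 1 to align 4 for uid
uid at 20 (size 4, align 4) → ends 24
cpu at 24 (size 12, align 4) → ends 36
rss at 36 (size 2, align 2) → ends 38
lock at 38 (size 1, align 1) → ends 39
tail pad 1 to reach multiple of 4
total 40 bytes, alignment 4
— Event2 —
uid at 0 (size 4, align 4) → ends 4
cpu at 4 (size 12, align 4) → ends 16
gid at 16 (size 4, align 4) → ends 20
state at 20 (size 1, align 1) → ends 21
lock at 21 (size 1, align 1) → ends 22
prio at 22 (size 2, align 2) → ends 24
rss at 24 (size 2, align 2) → ends 26
start_time at 26 (size 2, align 2) → ends 28
refcount at 28 (size 2, align 2) → ends 30
pad 2 to align 4 for pid
pid at 32 (size 4, align 4) → ends 36
total 36 bytes, alignment 4
40 − 36 = 4

4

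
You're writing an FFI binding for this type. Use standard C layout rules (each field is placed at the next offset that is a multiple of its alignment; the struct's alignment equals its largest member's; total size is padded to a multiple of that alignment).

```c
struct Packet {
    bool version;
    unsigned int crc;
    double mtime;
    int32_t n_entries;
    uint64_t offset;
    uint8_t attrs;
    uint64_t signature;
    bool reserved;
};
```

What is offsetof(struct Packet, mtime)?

8

version at 0 (size 1, align 1) → ends 1
pad 3 to align 4 for crc
crc at 4 (size 4, align 4) → ends 8
mtime at 8 (size 8, align 8) → ends 16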